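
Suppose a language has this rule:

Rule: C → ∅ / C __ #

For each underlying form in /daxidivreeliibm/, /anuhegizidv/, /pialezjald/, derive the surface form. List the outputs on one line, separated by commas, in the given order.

/daxidivreeliibm/: /m/ is the second consonant of a word-final cluster /bm/, so it deletes. → [daxidivreeliib].
/anuhegizidv/: /v/ is the second consonant of a word-final cluster /dv/, so it deletes. → [anuhegizid].
/pialezjald/: /d/ is the second consonant of a word-final cluster /ld/, so it deletes. → [pialezjal].

daxidivreeliib, anuhegizid, pialezjal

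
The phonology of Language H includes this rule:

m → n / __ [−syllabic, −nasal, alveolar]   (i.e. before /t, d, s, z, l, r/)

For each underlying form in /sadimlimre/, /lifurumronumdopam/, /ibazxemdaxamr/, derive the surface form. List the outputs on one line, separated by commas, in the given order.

/sadimlimre/: /m/ precedes the alveolar consonant /l/, so it assimilates in place to [n]. /m/ precedes the alveolar consonant /r/, so it assimilates in place to [n]. → [sadinlinre].
/lifurumronumdopam/: /m/ precedes the alveolar consonant /r/, so it assimilates in place to [n]. /m/ precedes the alveolar consonant /d/, so it assimilates in place to [n]. → [lifurunronundopam].
/ibazxemdaxamr/: /m/ precedes the alveolar consonant /d/, so it assimilates in place to [n]. /m/ precedes the alveolar consonant /r/, so it assimilates in place to [n]. → [ibazxendaxanr].

sadinlinre, lifurunronundopam, ibazxendaxanr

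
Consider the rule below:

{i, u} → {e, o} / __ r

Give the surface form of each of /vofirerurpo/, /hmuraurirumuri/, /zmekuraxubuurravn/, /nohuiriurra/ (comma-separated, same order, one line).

vofererorpo, hmoraorerumori, zmekoraxubuorravn, nohueriorra

/vofirerurpo/: /i/ is a high vowel immediately before /r/, so it lowers to [e]. /u/ is a high vowel immediately before /r/, so it lowers to [o]. → [vofererorpo].
/hmuraurirumuri/: /u/ is a high vowel immediately before /r/, so it lowers to [o]. /u/ is a high vowel immediately before /r/, so it lowers to [o]. /i/ is a high vowel immediately before /r/, so it lowers to [e]. /u/ is a high vowel immediately before /r/, so it lowers to [o]. → [hmoraorerumori].
/zmekuraxubuurravn/: /u/ is a high vowel immediately before /r/, so it lowers to [o]. /u/ is a high vowel immediately before /r/, so it lowers to [o]. → [zmekoraxubuorravn].
/nohuiriurra/: /i/ is a high vowel immediately before /r/, so it lowers to [e]. /u/ is a high vowel immediately before /r/, so it lowers to [o]. → [nohueriorra].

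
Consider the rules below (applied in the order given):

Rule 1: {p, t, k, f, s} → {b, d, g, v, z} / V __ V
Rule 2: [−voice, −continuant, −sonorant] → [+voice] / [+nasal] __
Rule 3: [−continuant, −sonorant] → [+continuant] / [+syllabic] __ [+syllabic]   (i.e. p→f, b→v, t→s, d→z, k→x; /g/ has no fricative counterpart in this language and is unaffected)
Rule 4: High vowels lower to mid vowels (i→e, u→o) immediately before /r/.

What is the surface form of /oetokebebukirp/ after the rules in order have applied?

oezogevevugerp

Rule 1 (intervocalic voicing): /t/ is a voiceless obstruent between vowels /e/ and /o/, so it voices to [d]. /k/ is a voiceless obstruent between vowels /o/ and /e/, so it voices to [g]. /k/ is a voiceless obstruent between vowels /u/ and /i/, so it voices to [g]. /oetokebebukirp/ → oedogebebugirp.
Rule 2 (post-nasal voicing): no segment meets the environment; /oedogebebugirp/ is unchanged.
Rule 3 (intervocalic spirantization): /d/ is a stop between vowels /e/ and /o/, so it spirantizes to the fricative [z]. /b/ is a stop between vowels /e/ and /e/, so it spirantizes to the fricative [v]. /b/ is a stop between vowels /e/ and /u/, so it spirantizes to the fricative [v]. /oedogebebugirp/ → oezogevevugirp.
Rule 4 (pre-rhotic lowering): /i/ is a high vowel immediately before /r/, so it lowers to [e]. /oezogevevugirp/ → oezogevevugerp.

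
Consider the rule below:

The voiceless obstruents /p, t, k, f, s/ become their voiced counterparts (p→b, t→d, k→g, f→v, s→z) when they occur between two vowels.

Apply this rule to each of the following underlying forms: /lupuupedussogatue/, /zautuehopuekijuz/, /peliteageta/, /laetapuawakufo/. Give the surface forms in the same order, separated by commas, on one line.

lubuubedussogadue, zauduehobuegijuz, pelideageda, laedabuawaguvo

/lupuupedussogatue/: /p/ is a voiceless obstruent between vowels /u/ and /u/, so it voices to [b]. /p/ is a voiceless obstruent between vowels /u/ and /e/, so it voices to [b]. /t/ is a voiceless obstruent between vowels /a/ and /u/, so it voices to [d]. → [lubuubedussogadue].
/zautuehopuekijuz/: /t/ is a voiceless obstruent between vowels /u/ and /u/, so it voices to [d]. /p/ is a voiceless obstruent between vowels /o/ and /u/, so it voices to [b]. /k/ is a voiceless obstruent between vowels /e/ and /i/, so it voices to [g]. → [zauduehobuegijuz].
/peliteageta/: /t/ is a voiceless obstruent between vowels /i/ and /e/, so it voices to [d]. /t/ is a voiceless obstruent between vowels /e/ and /a/, so it voices to [d]. → [pelideageda].
/laetapuawakufo/: /t/ is a voiceless obstruent between vowels /e/ and /a/, so it voices to [d]. /p/ is a voiceless obstruent between vowels /a/ and /u/, so it voices to [b]. /k/ is a voiceless obstruent between vowels /a/ and /u/, so it voices to [g]. /f/ is a voiceless obstruent between vowels /u/ and /o/, so it voices to [v]. → [laedabuawaguvo].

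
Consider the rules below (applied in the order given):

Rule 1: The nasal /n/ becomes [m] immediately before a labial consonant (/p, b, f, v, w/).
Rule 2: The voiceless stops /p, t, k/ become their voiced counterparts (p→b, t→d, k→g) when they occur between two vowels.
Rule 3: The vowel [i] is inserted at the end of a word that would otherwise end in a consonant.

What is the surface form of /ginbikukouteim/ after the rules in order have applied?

gimbigugoudeimi

Rule 1 (nasal place assimilation): /n/ precedes the labial consonant /b/, so it assimilates in place to [m]. /ginbikukouteim/ → gimbikukouteim.
Rule 2 (intervocalic voicing): /k/ is a voiceless stop between vowels /i/ and /u/, so it voices to [g]. /k/ is a voiceless stop between vowels /u/ and /o/, so it voices to [g]. /t/ is a voiceless stop between vowels /u/ and /e/, so it voices to [d]. /gimbikukouteim/ → gimbigugoudeim.
Rule 3 (final i-epenthesis): the form ends in the consonant /m/, so [i] is inserted word-finally. /gimbigugoudeim/ → gimbigugoudeimi.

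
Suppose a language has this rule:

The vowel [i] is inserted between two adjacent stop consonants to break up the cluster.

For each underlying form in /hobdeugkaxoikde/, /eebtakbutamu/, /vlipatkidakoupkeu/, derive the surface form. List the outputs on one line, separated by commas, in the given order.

/hobdeugkaxoikde/: /b/ and /d/ form a stop–stop cluster, so [i] is inserted between them. /g/ and /k/ form a stop–stop cluster, so [i] is inserted between them. /k/ and /d/ form a stop–stop cluster, so [i] is inserted between them. → [hobideugikaxoikide].
/eebtakbutamu/: /b/ and /t/ form a stop–stop cluster, so [i] is inserted between them. /k/ and /b/ form a stop–stop cluster, so [i] is inserted between them. → [eebitakibutamu].
/vlipatkidakoupkeu/: /t/ and /k/ form a stop–stop cluster, so [i] is inserted between them. /p/ and /k/ form a stop–stop cluster, so [i] is inserted between them. → [vlipatikidakoupikeu].

hobideugikaxoikide, eebitakibutamu, vlipatikidakoupikeu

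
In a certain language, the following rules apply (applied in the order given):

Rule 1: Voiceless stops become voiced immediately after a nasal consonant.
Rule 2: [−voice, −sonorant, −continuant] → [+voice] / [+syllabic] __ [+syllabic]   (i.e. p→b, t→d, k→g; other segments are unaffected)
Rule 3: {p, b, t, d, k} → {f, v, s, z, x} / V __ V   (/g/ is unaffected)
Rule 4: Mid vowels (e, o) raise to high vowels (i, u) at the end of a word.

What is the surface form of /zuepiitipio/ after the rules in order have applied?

zueviiziviu

Rule 1 (post-nasal voicing): no segment meets the environment; /zuepiitipio/ is unchanged.
Rule 2 (intervocalic voicing): /p/ is a voiceless stop between vowels /e/ and /i/, so it voices to [b]. /t/ is a voiceless stop between vowels /i/ and /i/, so it voices to [d]. /p/ is a voiceless stop between vowels /i/ and /i/, so it voices to [b]. /zuepiitipio/ → zuebiidibio.
Rule 3 (intervocalic spirantization): /b/ is a stop between vowels /e/ and /i/, so it spirantizes to the fricative [v]. /d/ is a stop between vowels /i/ and /i/, so it spirantizes to the fricative [z]. /b/ is a stop between vowels /i/ and /i/, so it spirantizes to the fricative [v]. /zuebiidibio/ → zueviizivio.
Rule 4 (final vowel raising): /o/ is a mid vowel in word-final position, so it raises to [u]. /zueviizivio/ → zueviiziviu.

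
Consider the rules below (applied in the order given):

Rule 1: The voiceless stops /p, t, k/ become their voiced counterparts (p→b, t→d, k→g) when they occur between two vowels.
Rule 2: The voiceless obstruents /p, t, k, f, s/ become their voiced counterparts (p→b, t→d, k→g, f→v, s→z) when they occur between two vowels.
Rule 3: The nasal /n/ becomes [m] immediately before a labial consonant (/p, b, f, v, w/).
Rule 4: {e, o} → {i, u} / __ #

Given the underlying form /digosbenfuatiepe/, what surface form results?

Rule 1 (intervocalic voicing): /t/ is a voiceless stop between vowels /a/ and /i/, so it voices to [d]. /p/ is a voiceless stop between vowels /e/ and /e/, so it voices to [b]. /digosbenfuatiepe/ → digosbenfuadiebe.
Rule 2 (intervocalic voicing): no segment meets the environment; /digosbenfuadiebe/ is unchanged.
Rule 3 (nasal place assimilation): /n/ precedes the labial consonant /f/, so it assimilates in place to [m]. /digosbenfuadiebe/ → digosbemfuadiebe.
Rule 4 (final vowel raising): /e/ is a mid vowel in word-final position, so it raises to [i]. /digosbemfuadiebe/ → digosbemfuadiebi.

digosbemfuadiebi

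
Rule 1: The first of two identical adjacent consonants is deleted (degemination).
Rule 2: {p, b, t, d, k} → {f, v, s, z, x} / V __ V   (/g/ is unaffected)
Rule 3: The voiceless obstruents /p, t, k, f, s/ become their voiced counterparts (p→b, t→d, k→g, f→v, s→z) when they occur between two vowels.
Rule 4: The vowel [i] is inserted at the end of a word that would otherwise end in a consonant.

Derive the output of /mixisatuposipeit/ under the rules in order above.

Rule 1 (degemination): no segment meets the environment; /mixisatuposipeit/ is unchanged.
Rule 2 (intervocalic spirantization): /t/ is a stop between vowels /a/ and /u/, so it spirantizes to the fricative [s]. /p/ is a stop between vowels /u/ and /o/, so it spirantizes to the fricative [f]. /p/ is a stop between vowels /i/ and /e/, so it spirantizes to the fricative [f]. /mixisatuposipeit/ → mixisasufosifeit.
Rule 3 (intervocalic voicing): /s/ is a voiceless obstruent between vowels /i/ and /a/, so it voices to [z]. /s/ is a voiceless obstruent between vowels /a/ and /u/, so it voices to [z]. /f/ is a voiceless obstruent between vowels /u/ and /o/, so it voices to [v]. /s/ is a voiceless obstruent between vowels /o/ and /i/, so it voices to [z]. /f/ is a voiceless obstruent between vowels /i/ and /e/, so it voices to [v]. /mixisasufosifeit/ → mixizazuvoziveit.
Rule 4 (final i-epenthesis): the form ends in the consonant /t/, so [i] is inserted word-finally. /mixizazuvoziveit/ → mixizazuvoziveiti.

mixizazuvoziveiti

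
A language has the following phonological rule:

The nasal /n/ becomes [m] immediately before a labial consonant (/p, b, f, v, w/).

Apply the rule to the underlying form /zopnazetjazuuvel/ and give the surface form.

zopnazetjazuuvel

No segment of /zopnazetjazuuvel/ meets the structural description of the rule, so the form surfaces unchanged.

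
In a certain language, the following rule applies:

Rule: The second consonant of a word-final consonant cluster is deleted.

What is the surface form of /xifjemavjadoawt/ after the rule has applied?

xifjemavjadoaw

/t/ is the second consonant of a word-final cluster /wt/, so it deletes.
The other instances of /x/, /f/, /j/, /m/, /v/, /d/, /w/ do not occur in the required environment and remain unchanged.
Surface form: [xifjemavjadoaw].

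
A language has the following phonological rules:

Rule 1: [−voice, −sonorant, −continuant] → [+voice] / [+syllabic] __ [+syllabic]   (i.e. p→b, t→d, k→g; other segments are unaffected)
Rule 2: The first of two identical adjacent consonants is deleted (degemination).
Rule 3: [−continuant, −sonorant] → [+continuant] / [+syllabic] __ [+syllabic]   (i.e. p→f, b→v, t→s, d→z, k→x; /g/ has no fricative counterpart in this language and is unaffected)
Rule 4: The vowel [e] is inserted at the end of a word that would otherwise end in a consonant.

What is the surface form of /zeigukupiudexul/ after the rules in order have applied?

Rule 1 (intervocalic voicing): /k/ is a voiceless stop between vowels /u/ and /u/, so it voices to [g]. /p/ is a voiceless stop between vowels /u/ and /i/, so it voices to [b]. /zeigukupiudexul/ → zeigugubiudexul.
Rule 2 (degemination): no segment meets the environment; /zeigugubiudexul/ is unchanged.
Rule 3 (intervocalic spirantization): /b/ is a stop between vowels /u/ and /i/, so it spirantizes to the fricative [v]. /d/ is a stop between vowels /u/ and /e/, so it spirantizes to the fricative [z]. /zeigugubiudexul/ → zeiguguviuzexul.
Rule 4 (final e-epenthesis): the form ends in the consonant /l/, so [e] is inserted word-finally. /zeiguguviuzexul/ → zeiguguviuzexule.

zeiguguviuzexule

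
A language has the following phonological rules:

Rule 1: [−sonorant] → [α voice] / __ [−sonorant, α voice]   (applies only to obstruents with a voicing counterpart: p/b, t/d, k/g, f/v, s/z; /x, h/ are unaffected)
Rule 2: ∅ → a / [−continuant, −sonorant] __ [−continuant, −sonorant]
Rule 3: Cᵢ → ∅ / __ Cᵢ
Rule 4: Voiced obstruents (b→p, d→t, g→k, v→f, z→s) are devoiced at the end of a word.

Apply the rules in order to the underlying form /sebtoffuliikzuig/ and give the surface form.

sepatofuliigzuik

Rule 1 (regressive voicing assimilation): /b/ precedes the voiceless obstruent /t/, so it devoices to [p] by assimilation. /k/ precedes the voiced obstruent /z/, so it voices to [g] by assimilation. /sebtoffuliikzuig/ → septoffuliigzuig.
Rule 2 (stop-cluster a-epenthesis): /p/ and /t/ form a stop–stop cluster, so [a] is inserted between them. /septoffuliigzuig/ → sepatoffuliigzuig.
Rule 3 (degemination): /ff/ is a geminate; the first /f/ deletes. /sepatoffuliigzuig/ → sepatofuliigzuig.
Rule 4 (final devoicing): /g/ is a voiced obstruent in word-final position, so it devoices to [k]. /sepatofuliigzuig/ → sepatofuliigzuik.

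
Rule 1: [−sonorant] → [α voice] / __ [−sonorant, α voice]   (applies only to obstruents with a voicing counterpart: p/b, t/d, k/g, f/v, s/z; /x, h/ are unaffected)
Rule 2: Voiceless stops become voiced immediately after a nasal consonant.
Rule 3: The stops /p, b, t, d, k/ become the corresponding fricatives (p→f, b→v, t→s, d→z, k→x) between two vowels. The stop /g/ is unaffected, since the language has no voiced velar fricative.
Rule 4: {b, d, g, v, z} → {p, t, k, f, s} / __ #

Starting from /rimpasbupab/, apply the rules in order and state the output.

Rule 1 (regressive voicing assimilation): /s/ precedes the voiced obstruent /b/, so it voices to [z] by assimilation. /rimpasbupab/ → rimpazbupab.
Rule 2 (post-nasal voicing): /p/ is a voiceless stop immediately after the nasal /m/, so it voices to [b]. /rimpazbupab/ → rimbazbupab.
Rule 3 (intervocalic spirantization): /p/ is a stop between vowels /u/ and /a/, so it spirantizes to the fricative [f]. /rimbazbupab/ → rimbazbufab.
Rule 4 (final devoicing): /b/ is a voiced obstruent in word-final position, so it devoices to [p]. /rimbazbufab/ → rimbazbufap.

rimbazbufap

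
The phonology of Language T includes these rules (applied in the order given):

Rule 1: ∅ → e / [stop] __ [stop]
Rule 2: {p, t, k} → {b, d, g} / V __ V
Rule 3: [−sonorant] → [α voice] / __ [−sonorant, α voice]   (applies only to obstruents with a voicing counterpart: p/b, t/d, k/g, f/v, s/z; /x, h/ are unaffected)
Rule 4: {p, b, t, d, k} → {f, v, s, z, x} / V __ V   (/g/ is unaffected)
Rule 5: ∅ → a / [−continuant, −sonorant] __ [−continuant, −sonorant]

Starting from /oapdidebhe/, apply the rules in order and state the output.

Rule 1 (stop-cluster e-epenthesis): /p/ and /d/ form a stop–stop cluster, so [e] is inserted between them. /oapdidebhe/ → oapedidebhe.
Rule 2 (intervocalic voicing): /p/ is a voiceless stop between vowels /a/ and /e/, so it voices to [b]. /oapedidebhe/ → oabedidebhe.
Rule 3 (regressive voicing assimilation): /b/ precedes the voiceless obstruent /h/, so it devoices to [p] by assimilation. /oabedidebhe/ → oabedidephe.
Rule 4 (intervocalic spirantization): /b/ is a stop between vowels /a/ and /e/, so it spirantizes to the fricative [v]. /d/ is a stop between vowels /e/ and /i/, so it spirantizes to the fricative [z]. /d/ is a stop between vowels /i/ and /e/, so it spirantizes to the fricative [z]. /oabedidephe/ → oavezizephe.
Rule 5 (stop-cluster a-epenthesis): no segment meets the environment; /oavezizephe/ is unchanged.

oavezizephe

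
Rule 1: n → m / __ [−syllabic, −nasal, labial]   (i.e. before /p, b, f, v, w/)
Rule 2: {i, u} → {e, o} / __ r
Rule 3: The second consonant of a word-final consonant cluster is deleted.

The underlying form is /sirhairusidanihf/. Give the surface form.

Rule 1 (nasal place assimilation): no segment meets the environment; /sirhairusidanihf/ is unchanged.
Rule 2 (pre-rhotic lowering): /i/ is a high vowel immediately before /r/, so it lowers to [e]. /i/ is a high vowel immediately before /r/, so it lowers to [e]. /sirhairusidanihf/ → serhaerusidanihf.
Rule 3 (final cluster simplification): /f/ is the second consonant of a word-final cluster /hf/, so it deletes. /serhaerusidanihf/ → serhaerusidanih.

serhaerusidanih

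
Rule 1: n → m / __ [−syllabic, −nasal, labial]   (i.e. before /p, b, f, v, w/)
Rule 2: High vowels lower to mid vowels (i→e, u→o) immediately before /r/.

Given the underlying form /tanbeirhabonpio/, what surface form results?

Rule 1 (nasal place assimilation): /n/ precedes the labial consonant /b/, so it assimilates in place to [m]. /n/ precedes the labial consonant /p/, so it assimilates in place to [m]. /tanbeirhabonpio/ → tambeirhabompio.
Rule 2 (pre-rhotic lowering): /i/ is a high vowel immediately before /r/, so it lowers to [e]. /tambeirhabompio/ → tambeerhabompio.

tambeerhabompio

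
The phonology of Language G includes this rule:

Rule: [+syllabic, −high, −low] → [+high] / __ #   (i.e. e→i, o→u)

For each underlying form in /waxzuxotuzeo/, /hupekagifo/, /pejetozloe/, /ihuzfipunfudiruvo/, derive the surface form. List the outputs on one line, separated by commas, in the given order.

/waxzuxotuzeo/: /o/ is a mid vowel in word-final position, so it raises to [u]. → [waxzuxotuzeu].
/hupekagifo/: /o/ is a mid vowel in word-final position, so it raises to [u]. → [hupekagifu].
/pejetozloe/: /e/ is a mid vowel in word-final position, so it raises to [i]. → [pejetozloi].
/ihuzfipunfudiruvo/: /o/ is a mid vowel in word-final position, so it raises to [u]. → [ihuzfipunfudiruvu].

waxzuxotuzeu, hupekagifu, pejetozloi, ihuzfipunfudiruvu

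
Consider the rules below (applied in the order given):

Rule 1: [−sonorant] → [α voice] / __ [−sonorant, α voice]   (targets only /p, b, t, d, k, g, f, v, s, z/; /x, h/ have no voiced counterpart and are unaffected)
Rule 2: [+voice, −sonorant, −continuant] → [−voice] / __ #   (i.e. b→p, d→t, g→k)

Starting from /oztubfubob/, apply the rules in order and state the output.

ostupfubop

Rule 1 (regressive voicing assimilation): /z/ precedes the voiceless obstruent /t/, so it devoices to [s] by assimilation. /b/ precedes the voiceless obstruent /f/, so it devoices to [p] by assimilation. /oztubfubob/ → ostupfubob.
Rule 2 (final devoicing): /b/ is a voiced stop in word-final position, so it devoices to [p]. /ostupfubob/ → ostupfubop.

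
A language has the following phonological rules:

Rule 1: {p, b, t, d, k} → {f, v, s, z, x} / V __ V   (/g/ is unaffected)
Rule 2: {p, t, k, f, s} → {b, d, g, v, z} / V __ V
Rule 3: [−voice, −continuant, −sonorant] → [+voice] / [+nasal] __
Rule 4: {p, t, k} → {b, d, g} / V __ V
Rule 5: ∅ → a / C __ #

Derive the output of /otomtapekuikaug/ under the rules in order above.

ozomdavexuixauga

Rule 1 (intervocalic spirantization): /t/ is a stop between vowels /o/ and /o/, so it spirantizes to the fricative [s]. /p/ is a stop between vowels /a/ and /e/, so it spirantizes to the fricative [f]. /k/ is a stop between vowels /e/ and /u/, so it spirantizes to the fricative [x]. /k/ is a stop between vowels /i/ and /a/, so it spirantizes to the fricative [x]. /otomtapekuikaug/ → osomtafexuixaug.
Rule 2 (intervocalic voicing): /s/ is a voiceless obstruent between vowels /o/ and /o/, so it voices to [z]. /f/ is a voiceless obstruent between vowels /a/ and /e/, so it voices to [v]. /osomtafexuixaug/ → ozomtavexuixaug.
Rule 3 (post-nasal voicing): /t/ is a voiceless stop immediately after the nasal /m/, so it voices to [d]. /ozomtavexuixaug/ → ozomdavexuixaug.
Rule 4 (intervocalic voicing): no segment meets the environment; /ozomdavexuixaug/ is unchanged.
Rule 5 (final a-epenthesis): the form ends in the consonant /g/, so [a] is inserted word-finally. /ozomdavexuixaug/ → ozomdavexuixauga.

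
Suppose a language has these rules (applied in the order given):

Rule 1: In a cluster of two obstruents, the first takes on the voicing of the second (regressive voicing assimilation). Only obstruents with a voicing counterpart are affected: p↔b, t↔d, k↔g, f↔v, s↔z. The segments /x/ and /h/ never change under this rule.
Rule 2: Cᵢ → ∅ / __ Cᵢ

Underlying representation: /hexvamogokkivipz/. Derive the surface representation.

hexvamogokivibz

Rule 1 (regressive voicing assimilation): /p/ precedes the voiced obstruent /z/, so it voices to [b] by assimilation. /hexvamogokkivipz/ → hexvamogokkivibz.
Rule 2 (degemination): /kk/ is a geminate; the first /k/ deletes. /hexvamogokkivibz/ → hexvamogokivibz.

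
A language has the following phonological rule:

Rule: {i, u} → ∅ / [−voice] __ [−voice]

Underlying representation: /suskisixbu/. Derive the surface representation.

ssksxbu

/u/ is a high vowel flanked by voiceless consonants /s/ and /s/, so it deletes.
/i/ is a high vowel flanked by voiceless consonants /k/ and /s/, so it deletes.
/i/ is a high vowel flanked by voiceless consonants /s/ and /x/, so it deletes.
The other instance of /u/ does not occur in the required environment and remains unchanged.
Surface form: [ssksxbu].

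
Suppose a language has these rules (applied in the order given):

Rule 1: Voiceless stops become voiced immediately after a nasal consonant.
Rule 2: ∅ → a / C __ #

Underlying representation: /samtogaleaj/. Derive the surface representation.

samdogaleaja

Rule 1 (post-nasal voicing): /t/ is a voiceless stop immediately after the nasal /m/, so it voices to [d]. /samtogaleaj/ → samdogaleaj.
Rule 2 (final a-epenthesis): the form ends in the consonant /j/, so [a] is inserted word-finally. /samdogaleaj/ → samdogaleaja.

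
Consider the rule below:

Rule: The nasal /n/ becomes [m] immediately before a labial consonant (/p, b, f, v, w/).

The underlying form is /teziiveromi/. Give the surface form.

teziiveromi

No segment of /teziiveromi/ meets the structural description of the rule, so the form surfaces unchanged.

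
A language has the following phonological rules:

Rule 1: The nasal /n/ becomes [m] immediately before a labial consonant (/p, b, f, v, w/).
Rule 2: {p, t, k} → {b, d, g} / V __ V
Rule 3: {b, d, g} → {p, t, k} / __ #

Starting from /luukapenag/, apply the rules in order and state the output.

Rule 1 (nasal place assimilation): no segment meets the environment; /luukapenag/ is unchanged.
Rule 2 (intervocalic voicing): /k/ is a voiceless stop between vowels /u/ and /a/, so it voices to [g]. /p/ is a voiceless stop between vowels /a/ and /e/, so it voices to [b]. /luukapenag/ → luugabenag.
Rule 3 (final devoicing): /g/ is a voiced stop in word-final position, so it devoices to [k]. /luugabenag/ → luugabenak.

luugabenak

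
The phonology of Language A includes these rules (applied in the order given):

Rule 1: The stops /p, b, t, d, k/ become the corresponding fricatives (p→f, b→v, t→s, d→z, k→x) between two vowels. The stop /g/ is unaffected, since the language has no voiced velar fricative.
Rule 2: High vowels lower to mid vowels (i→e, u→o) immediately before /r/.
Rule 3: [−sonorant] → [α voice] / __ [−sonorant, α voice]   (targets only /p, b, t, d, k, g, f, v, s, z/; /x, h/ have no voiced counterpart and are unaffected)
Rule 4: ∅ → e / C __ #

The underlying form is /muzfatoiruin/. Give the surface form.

Rule 1 (intervocalic spirantization): /t/ is a stop between vowels /a/ and /o/, so it spirantizes to the fricative [s]. /muzfatoiruin/ → muzfasoiruin.
Rule 2 (pre-rhotic lowering): /i/ is a high vowel immediately before /r/, so it lowers to [e]. /muzfasoiruin/ → muzfasoeruin.
Rule 3 (regressive voicing assimilation): /z/ precedes the voiceless obstruent /f/, so it devoices to [s] by assimilation. /muzfasoeruin/ → musfasoeruin.
Rule 4 (final e-epenthesis): the form ends in the consonant /n/, so [e] is inserted word-finally. /musfasoeruin/ → musfasoeruine.

musfasoeruine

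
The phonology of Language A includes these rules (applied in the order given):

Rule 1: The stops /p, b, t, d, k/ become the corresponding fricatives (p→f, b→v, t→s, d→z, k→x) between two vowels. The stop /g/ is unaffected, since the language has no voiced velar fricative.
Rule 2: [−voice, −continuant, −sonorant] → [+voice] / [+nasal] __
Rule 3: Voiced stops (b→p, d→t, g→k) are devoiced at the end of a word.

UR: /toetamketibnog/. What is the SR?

Rule 1 (intervocalic spirantization): /t/ is a stop between vowels /e/ and /a/, so it spirantizes to the fricative [s]. /t/ is a stop between vowels /e/ and /i/, so it spirantizes to the fricative [s]. /toetamketibnog/ → toesamkesibnog.
Rule 2 (post-nasal voicing): /k/ is a voiceless stop immediately after the nasal /m/, so it voices to [g]. /toesamkesibnog/ → toesamgesibnog.
Rule 3 (final devoicing): /g/ is a voiced stop in word-final position, so it devoices to [k]. /toesamgesibnog/ → toesamgesibnok.

toesamgesibnok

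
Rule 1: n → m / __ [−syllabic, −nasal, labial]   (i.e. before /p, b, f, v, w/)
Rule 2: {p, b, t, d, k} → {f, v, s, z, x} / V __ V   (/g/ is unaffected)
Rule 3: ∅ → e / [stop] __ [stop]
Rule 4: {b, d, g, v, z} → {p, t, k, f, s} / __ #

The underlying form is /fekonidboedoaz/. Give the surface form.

fexonideboezoas

Rule 1 (nasal place assimilation): no segment meets the environment; /fekonidboedoaz/ is unchanged.
Rule 2 (intervocalic spirantization): /k/ is a stop between vowels /e/ and /o/, so it spirantizes to the fricative [x]. /d/ is a stop between vowels /e/ and /o/, so it spirantizes to the fricative [z]. /fekonidboedoaz/ → fexonidboezoaz.
Rule 3 (stop-cluster e-epenthesis): /d/ and /b/ form a stop–stop cluster, so [e] is inserted between them. /fexonidboezoaz/ → fexonideboezoaz.
Rule 4 (final devoicing): /z/ is a voiced obstruent in word-final position, so it devoices to [s]. /fexonideboezoaz/ → fexonideboezoas.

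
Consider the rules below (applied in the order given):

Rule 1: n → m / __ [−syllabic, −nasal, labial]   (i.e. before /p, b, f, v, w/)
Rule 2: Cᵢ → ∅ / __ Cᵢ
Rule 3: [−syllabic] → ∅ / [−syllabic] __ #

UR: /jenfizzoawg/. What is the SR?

Rule 1 (nasal place assimilation): /n/ precedes the labial consonant /f/, so it assimilates in place to [m]. /jenfizzoawg/ → jemfizzoawg.
Rule 2 (degemination): /zz/ is a geminate; the first /z/ deletes. /jemfizzoawg/ → jemfizoawg.
Rule 3 (final cluster simplification): /g/ is the second consonant of a word-final cluster /wg/, so it deletes. /jemfizoawg/ → jemfizoaw.

jemfizoaw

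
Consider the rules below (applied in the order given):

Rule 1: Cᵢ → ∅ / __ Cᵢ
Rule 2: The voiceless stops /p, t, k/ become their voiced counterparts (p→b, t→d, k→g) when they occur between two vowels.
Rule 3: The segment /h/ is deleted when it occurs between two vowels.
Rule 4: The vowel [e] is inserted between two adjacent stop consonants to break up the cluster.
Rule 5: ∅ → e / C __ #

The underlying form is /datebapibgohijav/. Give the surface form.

dadebabibegoijave

Rule 1 (degemination): no segment meets the environment; /datebapibgohijav/ is unchanged.
Rule 2 (intervocalic voicing): /t/ is a voiceless stop between vowels /a/ and /e/, so it voices to [d]. /p/ is a voiceless stop between vowels /a/ and /i/, so it voices to [b]. /datebapibgohijav/ → dadebabibgohijav.
Rule 3 (intervocalic h-deletion): /h/ occurs between vowels /o/ and /i/, so it deletes. /dadebabibgohijav/ → dadebabibgoijav.
Rule 4 (stop-cluster e-epenthesis): /b/ and /g/ form a stop–stop cluster, so [e] is inserted between them. /dadebabibgoijav/ → dadebabibegoijav.
Rule 5 (final e-epenthesis): the form ends in the consonant /v/, so [e] is inserted word-finally. /dadebabibegoijav/ → dadebabibegoijave.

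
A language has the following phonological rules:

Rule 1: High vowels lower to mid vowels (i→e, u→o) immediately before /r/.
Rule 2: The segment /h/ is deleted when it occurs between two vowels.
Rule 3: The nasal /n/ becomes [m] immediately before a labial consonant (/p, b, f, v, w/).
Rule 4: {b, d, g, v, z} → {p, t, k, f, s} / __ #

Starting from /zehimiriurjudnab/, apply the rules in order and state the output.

zeimeriorjudnap

Rule 1 (pre-rhotic lowering): /i/ is a high vowel immediately before /r/, so it lowers to [e]. /u/ is a high vowel immediately before /r/, so it lowers to [o]. /zehimiriurjudnab/ → zehimeriorjudnab.
Rule 2 (intervocalic h-deletion): /h/ occurs between vowels /e/ and /i/, so it deletes. /zehimeriorjudnab/ → zeimeriorjudnab.
Rule 3 (nasal place assimilation): no segment meets the environment; /zeimeriorjudnab/ is unchanged.
Rule 4 (final devoicing): /b/ is a voiced obstruent in word-final position, so it devoices to [p]. /zeimeriorjudnab/ → zeimeriorjudnap.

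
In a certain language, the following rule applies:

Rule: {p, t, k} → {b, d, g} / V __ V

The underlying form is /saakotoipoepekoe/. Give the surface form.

/k/ is a voiceless stop between vowels /a/ and /o/, so it voices to [g].
/t/ is a voiceless stop between vowels /o/ and /o/, so it voices to [d].
/p/ is a voiceless stop between vowels /i/ and /o/, so it voices to [b].
/p/ is a voiceless stop between vowels /e/ and /e/, so it voices to [b].
/k/ is a voiceless stop between vowels /e/ and /o/, so it voices to [g].
Surface form: [saagodoiboebegoe].

saagodoiboebegoe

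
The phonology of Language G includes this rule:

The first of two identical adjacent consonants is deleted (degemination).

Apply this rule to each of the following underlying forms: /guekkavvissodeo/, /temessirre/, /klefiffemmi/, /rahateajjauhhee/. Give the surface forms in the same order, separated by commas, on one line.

guekavisodeo, temesire, klefifemi, rahateajauhee

/guekkavvissodeo/: /kk/ is a geminate; the first /k/ deletes. /vv/ is a geminate; the first /v/ deletes. /ss/ is a geminate; the first /s/ deletes. → [guekavisodeo].
/temessirre/: /ss/ is a geminate; the first /s/ deletes. /rr/ is a geminate; the first /r/ deletes. → [temesire].
/klefiffemmi/: /ff/ is a geminate; the first /f/ deletes. /mm/ is a geminate; the first /m/ deletes. → [klefifemi].
/rahateajjauhhee/: /jj/ is a geminate; the first /j/ deletes. /hh/ is a geminate; the first /h/ deletes. → [rahateajauhee].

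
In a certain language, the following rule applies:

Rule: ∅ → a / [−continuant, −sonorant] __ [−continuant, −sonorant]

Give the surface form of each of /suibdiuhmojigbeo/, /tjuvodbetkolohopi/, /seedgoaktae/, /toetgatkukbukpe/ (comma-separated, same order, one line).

suibadiuhmojigabeo, tjuvodabetakolohopi, seedagoakatae, toetagatakukabukape

/suibdiuhmojigbeo/: /b/ and /d/ form a stop–stop cluster, so [a] is inserted between them. /g/ and /b/ form a stop–stop cluster, so [a] is inserted between them. → [suibadiuhmojigabeo].
/tjuvodbetkolohopi/: /d/ and /b/ form a stop–stop cluster, so [a] is inserted between them. /t/ and /k/ form a stop–stop cluster, so [a] is inserted between them. → [tjuvodabetakolohopi].
/seedgoaktae/: /d/ and /g/ form a stop–stop cluster, so [a] is inserted between them. /k/ and /t/ form a stop–stop cluster, so [a] is inserted between them. → [seedagoakatae].
/toetgatkukbukpe/: /t/ and /g/ form a stop–stop cluster, so [a] is inserted between them. /t/ and /k/ form a stop–stop cluster, so [a] is inserted between them. /k/ and /b/ form a stop–stop cluster, so [a] is inserted between them. /k/ and /p/ form a stop–stop cluster, so [a] is inserted between them. → [toetagatakukabukape].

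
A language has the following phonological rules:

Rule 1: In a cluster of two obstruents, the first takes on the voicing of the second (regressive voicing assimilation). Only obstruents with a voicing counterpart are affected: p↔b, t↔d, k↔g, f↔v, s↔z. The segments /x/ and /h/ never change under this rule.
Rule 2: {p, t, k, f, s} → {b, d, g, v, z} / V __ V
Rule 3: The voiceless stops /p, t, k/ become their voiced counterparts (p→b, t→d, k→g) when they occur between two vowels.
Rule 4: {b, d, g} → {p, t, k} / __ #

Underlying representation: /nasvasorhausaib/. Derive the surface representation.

nazvazorhauzaip

Rule 1 (regressive voicing assimilation): /s/ precedes the voiced obstruent /v/, so it voices to [z] by assimilation. /nasvasorhausaib/ → nazvasorhausaib.
Rule 2 (intervocalic voicing): /s/ is a voiceless obstruent between vowels /a/ and /o/, so it voices to [z]. /s/ is a voiceless obstruent between vowels /u/ and /a/, so it voices to [z]. /nazvasorhausaib/ → nazvazorhauzaib.
Rule 3 (intervocalic voicing): no segment meets the environment; /nazvazorhauzaib/ is unchanged.
Rule 4 (final devoicing): /b/ is a voiced stop in word-final position, so it devoices to [p]. /nazvazorhauzaib/ → nazvazorhauzaip.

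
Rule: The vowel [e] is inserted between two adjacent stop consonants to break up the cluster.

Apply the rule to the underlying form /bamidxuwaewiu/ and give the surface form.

bamidxuwaewiu

No segment of /bamidxuwaewiu/ meets the structural description of the rule, so the form surfaces unchanged.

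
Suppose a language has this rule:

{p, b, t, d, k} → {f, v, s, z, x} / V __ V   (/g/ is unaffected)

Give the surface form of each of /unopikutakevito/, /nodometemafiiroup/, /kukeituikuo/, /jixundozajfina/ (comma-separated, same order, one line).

unofixusaxeviso, nozomesemafiiroup, kuxeisuixuo, jixundozajfina

/unopikutakevito/: /p/ is a stop between vowels /o/ and /i/, so it spirantizes to the fricative [f]. /k/ is a stop between vowels /i/ and /u/, so it spirantizes to the fricative [x]. /t/ is a stop between vowels /u/ and /a/, so it spirantizes to the fricative [s]. /k/ is a stop between vowels /a/ and /e/, so it spirantizes to the fricative [x]. /t/ is a stop between vowels /i/ and /o/, so it spirantizes to the fricative [s]. → [unofixusaxeviso].
/nodometemafiiroup/: /d/ is a stop between vowels /o/ and /o/, so it spirantizes to the fricative [z]. /t/ is a stop between vowels /e/ and /e/, so it spirantizes to the fricative [s]. → [nozomesemafiiroup].
/kukeituikuo/: /k/ is a stop between vowels /u/ and /e/, so it spirantizes to the fricative [x]. /t/ is a stop between vowels /i/ and /u/, so it spirantizes to the fricative [s]. /k/ is a stop between vowels /i/ and /u/, so it spirantizes to the fricative [x]. → [kuxeisuixuo].
/jixundozajfina/: the rule's environment is not met; surfaces unchanged as [jixundozajfina].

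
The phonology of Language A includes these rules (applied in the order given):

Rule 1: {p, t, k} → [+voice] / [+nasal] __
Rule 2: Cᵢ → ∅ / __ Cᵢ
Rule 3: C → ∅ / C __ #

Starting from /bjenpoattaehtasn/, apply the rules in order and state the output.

Rule 1 (post-nasal voicing): /p/ is a voiceless stop immediately after the nasal /n/, so it voices to [b]. /bjenpoattaehtasn/ → bjenboattaehtasn.
Rule 2 (degemination): /tt/ is a geminate; the first /t/ deletes. /bjenboattaehtasn/ → bjenboataehtasn.
Rule 3 (final cluster simplification): /n/ is the second consonant of a word-final cluster /sn/, so it deletes. /bjenboataehtasn/ → bjenboataehtas.

bjenboataehtas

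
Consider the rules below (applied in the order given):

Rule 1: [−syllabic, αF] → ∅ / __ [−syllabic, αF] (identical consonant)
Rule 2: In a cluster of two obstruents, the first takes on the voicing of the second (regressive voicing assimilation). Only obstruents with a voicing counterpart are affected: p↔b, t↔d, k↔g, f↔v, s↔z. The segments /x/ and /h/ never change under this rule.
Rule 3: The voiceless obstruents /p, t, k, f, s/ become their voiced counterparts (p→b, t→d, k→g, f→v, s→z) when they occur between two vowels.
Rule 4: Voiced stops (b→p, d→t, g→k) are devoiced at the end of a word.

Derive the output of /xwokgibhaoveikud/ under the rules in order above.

Rule 1 (degemination): no segment meets the environment; /xwokgibhaoveikud/ is unchanged.
Rule 2 (regressive voicing assimilation): /k/ precedes the voiced obstruent /g/, so it voices to [g] by assimilation. /b/ precedes the voiceless obstruent /h/, so it devoices to [p] by assimilation. /xwokgibhaoveikud/ → xwoggiphaoveikud.
Rule 3 (intervocalic voicing): /k/ is a voiceless obstruent between vowels /i/ and /u/, so it voices to [g]. /xwoggiphaoveikud/ → xwoggiphaoveigud.
Rule 4 (final devoicing): /d/ is a voiced stop in word-final position, so it devoices to [t]. /xwoggiphaoveigud/ → xwoggiphaoveigut.

xwoggiphaoveigut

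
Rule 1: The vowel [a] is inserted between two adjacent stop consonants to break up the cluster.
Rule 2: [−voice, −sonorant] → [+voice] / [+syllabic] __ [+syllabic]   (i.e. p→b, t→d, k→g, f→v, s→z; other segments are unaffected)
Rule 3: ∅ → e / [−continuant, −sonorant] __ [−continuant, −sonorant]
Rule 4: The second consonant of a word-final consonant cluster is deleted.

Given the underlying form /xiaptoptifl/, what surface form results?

xiabadobadif

Rule 1 (stop-cluster a-epenthesis): /p/ and /t/ form a stop–stop cluster, so [a] is inserted between them. /p/ and /t/ form a stop–stop cluster, so [a] is inserted between them. /xiaptoptifl/ → xiapatopatifl.
Rule 2 (intervocalic voicing): /p/ is a voiceless obstruent between vowels /a/ and /a/, so it voices to [b]. /t/ is a voiceless obstruent between vowels /a/ and /o/, so it voices to [d]. /p/ is a voiceless obstruent between vowels /o/ and /a/, so it voices to [b]. /t/ is a voiceless obstruent between vowels /a/ and /i/, so it voices to [d]. /xiapatopatifl/ → xiabadobadifl.
Rule 3 (stop-cluster e-epenthesis): no segment meets the environment; /xiabadobadifl/ is unchanged.
Rule 4 (final cluster simplification): /l/ is the second consonant of a word-final cluster /fl/, so it deletes. /xiabadobadifl/ → xiabadobadif.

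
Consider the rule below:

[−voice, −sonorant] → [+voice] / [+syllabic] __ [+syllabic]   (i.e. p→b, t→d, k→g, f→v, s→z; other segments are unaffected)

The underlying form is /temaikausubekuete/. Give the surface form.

temaigauzubeguede

/k/ is a voiceless obstruent between vowels /i/ and /a/, so it voices to [g].
/s/ is a voiceless obstruent between vowels /u/ and /u/, so it voices to [z].
/k/ is a voiceless obstruent between vowels /e/ and /u/, so it voices to [g].
/t/ is a voiceless obstruent between vowels /e/ and /e/, so it voices to [d].
The other instance of /t/ does not occur in the required environment and remains unchanged.
Surface form: [temaigauzubeguede].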